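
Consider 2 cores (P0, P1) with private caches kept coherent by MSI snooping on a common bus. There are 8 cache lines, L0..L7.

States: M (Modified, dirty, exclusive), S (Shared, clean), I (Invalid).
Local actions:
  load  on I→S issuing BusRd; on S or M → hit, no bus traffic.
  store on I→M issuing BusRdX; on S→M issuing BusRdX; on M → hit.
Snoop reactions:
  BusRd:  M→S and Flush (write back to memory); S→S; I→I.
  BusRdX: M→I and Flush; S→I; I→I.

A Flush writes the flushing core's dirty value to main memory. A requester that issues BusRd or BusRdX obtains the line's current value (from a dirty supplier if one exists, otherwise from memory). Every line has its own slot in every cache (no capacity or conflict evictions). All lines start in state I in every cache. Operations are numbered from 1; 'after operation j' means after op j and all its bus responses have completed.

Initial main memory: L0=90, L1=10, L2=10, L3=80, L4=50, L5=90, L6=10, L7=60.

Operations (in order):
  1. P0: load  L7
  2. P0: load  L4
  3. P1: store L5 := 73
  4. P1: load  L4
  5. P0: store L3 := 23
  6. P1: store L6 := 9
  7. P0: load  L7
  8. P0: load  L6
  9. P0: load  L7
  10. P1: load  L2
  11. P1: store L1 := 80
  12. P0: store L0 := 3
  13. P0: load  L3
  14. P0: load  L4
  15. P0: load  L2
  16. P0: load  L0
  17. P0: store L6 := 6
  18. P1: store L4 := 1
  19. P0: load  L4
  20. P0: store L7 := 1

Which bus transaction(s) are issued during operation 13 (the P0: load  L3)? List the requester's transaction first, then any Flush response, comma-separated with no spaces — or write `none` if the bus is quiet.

bus = none

1. P0: load  L7  bus=[BusRd]  L7: P0=S P1=I  mem[L7]=60
2. P0: load  L4  bus=[BusRd]  L4: P0=S P1=I  mem[L4]=50
3. P1: store L5 := 73  bus=[BusRdX]  L5: P0=I P1=M  mem[L5]=90
4. P1: load  L4  bus=[BusRd]  L4: P0=S P1=S  mem[L4]=50
5. P0: store L3 := 23  bus=[BusRdX]  L3: P0=M P1=I  mem[L3]=80
6. P1: store L6 := 9  bus=[BusRdX]  L6: P0=I P1=M  mem[L6]=10
7. P0: load  L7  bus=[-]  L7: P0=S P1=I  mem[L7]=60
8. P0: load  L6  bus=[BusRd,Flush]  L6: P0=S P1=S  mem[L6]=9
9. P0: load  L7  bus=[-]  L7: P0=S P1=I  mem[L7]=60
10. P1: load  L2  bus=[BusRd]  L2: P0=I P1=S  mem[L2]=10
11. P1: store L1 := 80  bus=[BusRdX]  L1: P0=I P1=M  mem[L1]=10
12. P0: store L0 := 3  bus=[BusRdX]  L0: P0=M P1=I  mem[L0]=90
13. P0: load  L3  bus=[-]  L3: P0=M P1=I  mem[L3]=80
14. P0: load  L4  bus=[-]  L4: P0=S P1=S  mem[L4]=50
15. P0: load  L2  bus=[BusRd]  L2: P0=S P1=S  mem[L2]=10
16. P0: load  L0  bus=[-]  L0: P0=M P1=I  mem[L0]=90
17. P0: store L6 := 6  bus=[BusRdX]  L6: P0=M P1=I  mem[L6]=9
18. P1: store L4 := 1  bus=[BusRdX]  L4: P0=I P1=M  mem[L4]=50
19. P0: load  L4  bus=[BusRd,Flush]  L4: P0=S P1=S  mem[L4]=1
20. P0: store L7 := 1  bus=[BusRdX]  L7: P0=M P1=I  mem[L7]=60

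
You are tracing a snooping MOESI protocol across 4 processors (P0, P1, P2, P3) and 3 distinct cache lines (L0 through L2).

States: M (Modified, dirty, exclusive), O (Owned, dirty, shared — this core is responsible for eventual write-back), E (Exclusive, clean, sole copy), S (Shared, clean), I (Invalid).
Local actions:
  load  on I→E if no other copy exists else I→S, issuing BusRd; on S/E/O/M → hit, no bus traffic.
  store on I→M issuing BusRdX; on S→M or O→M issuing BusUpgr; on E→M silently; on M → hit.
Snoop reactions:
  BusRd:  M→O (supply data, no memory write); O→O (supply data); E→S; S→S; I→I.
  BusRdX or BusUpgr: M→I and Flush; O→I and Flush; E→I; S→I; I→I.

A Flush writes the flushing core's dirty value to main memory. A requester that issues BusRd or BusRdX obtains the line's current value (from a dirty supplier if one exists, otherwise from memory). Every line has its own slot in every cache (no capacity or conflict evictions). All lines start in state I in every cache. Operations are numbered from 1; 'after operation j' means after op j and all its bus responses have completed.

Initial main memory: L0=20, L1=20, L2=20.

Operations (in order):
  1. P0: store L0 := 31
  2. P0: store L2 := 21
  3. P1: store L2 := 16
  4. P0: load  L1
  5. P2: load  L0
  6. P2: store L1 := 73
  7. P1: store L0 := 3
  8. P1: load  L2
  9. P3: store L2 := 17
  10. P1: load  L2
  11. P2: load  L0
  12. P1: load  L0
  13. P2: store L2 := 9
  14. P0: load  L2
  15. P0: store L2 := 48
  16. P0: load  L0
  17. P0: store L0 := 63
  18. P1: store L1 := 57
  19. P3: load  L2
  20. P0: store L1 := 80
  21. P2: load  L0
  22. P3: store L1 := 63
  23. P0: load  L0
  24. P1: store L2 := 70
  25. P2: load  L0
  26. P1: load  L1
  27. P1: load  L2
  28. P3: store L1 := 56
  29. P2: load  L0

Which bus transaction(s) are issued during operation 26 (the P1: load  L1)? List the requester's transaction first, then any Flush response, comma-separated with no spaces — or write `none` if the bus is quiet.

1. P0: store L0 := 31  bus=[BusRdX]  L0: P0=M P1=I P2=I P3=I  mem[L0]=20
2. P0: store L2 := 21  bus=[BusRdX]  L2: P0=M P1=I P2=I P3=I  mem[L2]=20
3. P1: store L2 := 16  bus=[BusRdX,Flush]  L2: P0=I P1=M P2=I P3=I  mem[L2]=21
4. P0: load  L1  bus=[BusRd]  L1: P0=E P1=I P2=I P3=I  mem[L1]=20
5. P2: load  L0  bus=[BusRd]  L0: P0=O P1=I P2=S P3=I  mem[L0]=20
6. P2: store L1 := 73  bus=[BusRdX]  L1: P0=I P1=I P2=M P3=I  mem[L1]=20
7. P1: store L0 := 3  bus=[BusRdX,Flush]  L0: P0=I P1=M P2=I P3=I  mem[L0]=31
8. P1: load  L2  bus=[-]  L2: P0=I P1=M P2=I P3=I  mem[L2]=21
9. P3: store L2 := 17  bus=[BusRdX,Flush]  L2: P0=I P1=I P2=I P3=M  mem[L2]=16
10. P1: load  L2  bus=[BusRd]  L2: P0=I P1=S P2=I P3=O  mem[L2]=16
11. P2: load  L0  bus=[BusRd]  L0: P0=I P1=O P2=S P3=I  mem[L0]=31
12. P1: load  L0  bus=[-]  L0: P0=I P1=O P2=S P3=I  mem[L0]=31
13. P2: store L2 := 9  bus=[BusRdX,Flush]  L2: P0=I P1=I P2=M P3=I  mem[L2]=17
14. P0: load  L2  bus=[BusRd]  L2: P0=S P1=I P2=O P3=I  mem[L2]=17
15. P0: store L2 := 48  bus=[BusUpgr,Flush]  L2: P0=M P1=I P2=I P3=I  mem[L2]=9
16. P0: load  L0  bus=[BusRd]  L0: P0=S P1=O P2=S P3=I  mem[L0]=31
17. P0: store L0 := 63  bus=[BusUpgr,Flush]  L0: P0=M P1=I P2=I P3=I  mem[L0]=3
18. P1: store L1 := 57  bus=[BusRdX,Flush]  L1: P0=I P1=M P2=I P3=I  mem[L1]=73
19. P3: load  L2  bus=[BusRd]  L2: P0=O P1=I P2=I P3=S  mem[L2]=9
20. P0: store L1 := 80  bus=[BusRdX,Flush]  L1: P0=M P1=I P2=I P3=I  mem[L1]=57
21. P2: load  L0  bus=[BusRd]  L0: P0=O P1=I P2=S P3=I  mem[L0]=3
22. P3: store L1 := 63  bus=[BusRdX,Flush]  L1: P0=I P1=I P2=I P3=M  mem[L1]=80
23. P0: load  L0  bus=[-]  L0: P0=O P1=I P2=S P3=I  mem[L0]=3
24. P1: store L2 := 70  bus=[BusRdX,Flush]  L2: P0=I P1=M P2=I P3=I  mem[L2]=48
25. P2: load  L0  bus=[-]  L0: P0=O P1=I P2=S P3=I  mem[L0]=3
26. P1: load  L1  bus=[BusRd]  L1: P0=I P1=S P2=I P3=O  mem[L1]=80
27. P1: load  L2  bus=[-]  L2: P0=I P1=M P2=I P3=I  mem[L2]=48
28. P3: store L1 := 56  bus=[BusUpgr]  L1: P0=I P1=I P2=I P3=M  mem[L1]=80
29. P2: load  L0  bus=[-]  L0: P0=O P1=I P2=S P3=I  mem[L0]=3

bus = BusRd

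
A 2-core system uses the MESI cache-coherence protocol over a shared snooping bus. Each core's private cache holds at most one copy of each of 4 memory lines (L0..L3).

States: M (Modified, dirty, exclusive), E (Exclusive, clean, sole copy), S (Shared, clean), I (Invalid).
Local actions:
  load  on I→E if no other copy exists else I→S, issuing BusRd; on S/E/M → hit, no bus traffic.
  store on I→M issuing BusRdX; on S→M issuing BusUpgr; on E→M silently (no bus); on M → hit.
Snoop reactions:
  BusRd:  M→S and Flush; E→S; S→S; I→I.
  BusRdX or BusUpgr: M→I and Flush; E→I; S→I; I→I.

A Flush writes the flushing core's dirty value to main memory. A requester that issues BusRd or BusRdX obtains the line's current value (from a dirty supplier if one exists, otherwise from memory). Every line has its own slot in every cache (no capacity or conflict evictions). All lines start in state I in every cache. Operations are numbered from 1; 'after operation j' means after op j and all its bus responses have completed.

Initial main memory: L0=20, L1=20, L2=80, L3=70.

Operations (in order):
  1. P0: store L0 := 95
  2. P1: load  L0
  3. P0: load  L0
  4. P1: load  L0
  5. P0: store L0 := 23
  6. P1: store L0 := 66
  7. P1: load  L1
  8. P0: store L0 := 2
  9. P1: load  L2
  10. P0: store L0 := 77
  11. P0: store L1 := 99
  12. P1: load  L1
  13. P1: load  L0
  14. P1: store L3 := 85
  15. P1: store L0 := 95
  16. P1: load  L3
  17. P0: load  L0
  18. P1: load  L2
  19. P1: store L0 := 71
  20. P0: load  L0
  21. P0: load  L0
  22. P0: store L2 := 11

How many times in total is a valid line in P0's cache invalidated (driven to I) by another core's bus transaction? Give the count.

invalidations = 3

step 1: P0: store L0 := 95  ⟶  MI  (L0)  txn=BusRdX  M[L0]=20
step 2: P1: load  L0  ⟶  SS  (L0)  txn=BusRd+Flush  M[L0]=95
step 3: P0: load  L0  ⟶  SS  (L0)  txn=∅  M[L0]=95
step 4: P1: load  L0  ⟶  SS  (L0)  txn=∅  M[L0]=95
step 5: P0: store L0 := 23  ⟶  MI  (L0)  txn=BusUpgr  M[L0]=95
step 6: P1: store L0 := 66  ⟶  IM  (L0)  txn=BusRdX+Flush  M[L0]=23
step 7: P1: load  L1  ⟶  IE  (L1)  txn=BusRd  M[L1]=20
step 8: P0: store L0 := 2  ⟶  MI  (L0)  txn=BusRdX+Flush  M[L0]=66
step 9: P1: load  L2  ⟶  IE  (L2)  txn=BusRd  M[L2]=80
step 10: P0: store L0 := 77  ⟶  MI  (L0)  txn=∅  M[L0]=66
step 11: P0: store L1 := 99  ⟶  MI  (L1)  txn=BusRdX  M[L1]=20
step 12: P1: load  L1  ⟶  SS  (L1)  txn=BusRd+Flush  M[L1]=99
step 13: P1: load  L0  ⟶  SS  (L0)  txn=BusRd+Flush  M[L0]=77
step 14: P1: store L3 := 85  ⟶  IM  (L3)  txn=BusRdX  M[L3]=70
step 15: P1: store L0 := 95  ⟶  IM  (L0)  txn=BusUpgr  M[L0]=77
step 16: P1: load  L3  ⟶  IM  (L3)  txn=∅  M[L3]=70
step 17: P0: load  L0  ⟶  SS  (L0)  txn=BusRd+Flush  M[L0]=95
step 18: P1: load  L2  ⟶  IE  (L2)  txn=∅  M[L2]=80
step 19: P1: store L0 := 71  ⟶  IM  (L0)  txn=BusUpgr  M[L0]=95
step 20: P0: load  L0  ⟶  SS  (L0)  txn=BusRd+Flush  M[L0]=71
step 21: P0: load  L0  ⟶  SS  (L0)  txn=∅  M[L0]=71
step 22: P0: store L2 := 11  ⟶  MI  (L2)  txn=BusRdX  M[L2]=80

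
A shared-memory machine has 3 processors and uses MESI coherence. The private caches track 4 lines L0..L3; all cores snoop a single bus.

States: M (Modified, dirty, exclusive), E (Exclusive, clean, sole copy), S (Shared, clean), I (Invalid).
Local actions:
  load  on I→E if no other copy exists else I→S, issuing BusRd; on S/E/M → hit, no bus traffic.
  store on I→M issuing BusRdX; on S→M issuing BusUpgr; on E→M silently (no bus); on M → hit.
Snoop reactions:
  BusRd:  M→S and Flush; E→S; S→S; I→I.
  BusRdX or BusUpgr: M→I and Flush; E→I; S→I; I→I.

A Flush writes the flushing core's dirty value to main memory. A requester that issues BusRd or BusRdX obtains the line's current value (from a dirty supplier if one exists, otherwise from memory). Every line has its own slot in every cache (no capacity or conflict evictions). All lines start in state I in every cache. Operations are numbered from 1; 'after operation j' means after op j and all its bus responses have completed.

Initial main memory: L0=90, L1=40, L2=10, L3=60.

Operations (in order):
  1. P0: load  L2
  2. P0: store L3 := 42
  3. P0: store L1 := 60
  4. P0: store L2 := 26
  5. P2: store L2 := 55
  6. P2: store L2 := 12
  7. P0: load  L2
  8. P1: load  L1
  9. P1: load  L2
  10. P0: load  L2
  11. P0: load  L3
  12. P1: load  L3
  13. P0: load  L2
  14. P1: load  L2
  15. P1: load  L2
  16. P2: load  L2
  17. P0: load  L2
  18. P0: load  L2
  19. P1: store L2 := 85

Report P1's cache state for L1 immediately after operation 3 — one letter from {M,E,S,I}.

step 1: P0: load  L2  ⟶  EII  (L2)  txn=BusRd  M[L2]=10
step 2: P0: store L3 := 42  ⟶  MII  (L3)  txn=BusRdX  M[L3]=60
step 3: P0: store L1 := 60  ⟶  MII  (L1)  txn=BusRdX  M[L1]=40
step 4: P0: store L2 := 26  ⟶  MII  (L2)  txn=∅  M[L2]=10
step 5: P2: store L2 := 55  ⟶  IIM  (L2)  txn=BusRdX+Flush  M[L2]=26
step 6: P2: store L2 := 12  ⟶  IIM  (L2)  txn=∅  M[L2]=26
step 7: P0: load  L2  ⟶  SIS  (L2)  txn=BusRd+Flush  M[L2]=12
step 8: P1: load  L1  ⟶  SSI  (L1)  txn=BusRd+Flush  M[L1]=60
step 9: P1: load  L2  ⟶  SSS  (L2)  txn=BusRd  M[L2]=12
step 10: P0: load  L2  ⟶  SSS  (L2)  txn=∅  M[L2]=12
step 11: P0: load  L3  ⟶  MII  (L3)  txn=∅  M[L3]=60
step 12: P1: load  L3  ⟶  SSI  (L3)  txn=BusRd+Flush  M[L3]=42
step 13: P0: load  L2  ⟶  SSS  (L2)  txn=∅  M[L2]=12
step 14: P1: load  L2  ⟶  SSS  (L2)  txn=∅  M[L2]=12
step 15: P1: load  L2  ⟶  SSS  (L2)  txn=∅  M[L2]=12
step 16: P2: load  L2  ⟶  SSS  (L2)  txn=∅  M[L2]=12
step 17: P0: load  L2  ⟶  SSS  (L2)  txn=∅  M[L2]=12
step 18: P0: load  L2  ⟶  SSS  (L2)  txn=∅  M[L2]=12
step 19: P1: store L2 := 85  ⟶  IMI  (L2)  txn=BusUpgr  M[L2]=12

state = I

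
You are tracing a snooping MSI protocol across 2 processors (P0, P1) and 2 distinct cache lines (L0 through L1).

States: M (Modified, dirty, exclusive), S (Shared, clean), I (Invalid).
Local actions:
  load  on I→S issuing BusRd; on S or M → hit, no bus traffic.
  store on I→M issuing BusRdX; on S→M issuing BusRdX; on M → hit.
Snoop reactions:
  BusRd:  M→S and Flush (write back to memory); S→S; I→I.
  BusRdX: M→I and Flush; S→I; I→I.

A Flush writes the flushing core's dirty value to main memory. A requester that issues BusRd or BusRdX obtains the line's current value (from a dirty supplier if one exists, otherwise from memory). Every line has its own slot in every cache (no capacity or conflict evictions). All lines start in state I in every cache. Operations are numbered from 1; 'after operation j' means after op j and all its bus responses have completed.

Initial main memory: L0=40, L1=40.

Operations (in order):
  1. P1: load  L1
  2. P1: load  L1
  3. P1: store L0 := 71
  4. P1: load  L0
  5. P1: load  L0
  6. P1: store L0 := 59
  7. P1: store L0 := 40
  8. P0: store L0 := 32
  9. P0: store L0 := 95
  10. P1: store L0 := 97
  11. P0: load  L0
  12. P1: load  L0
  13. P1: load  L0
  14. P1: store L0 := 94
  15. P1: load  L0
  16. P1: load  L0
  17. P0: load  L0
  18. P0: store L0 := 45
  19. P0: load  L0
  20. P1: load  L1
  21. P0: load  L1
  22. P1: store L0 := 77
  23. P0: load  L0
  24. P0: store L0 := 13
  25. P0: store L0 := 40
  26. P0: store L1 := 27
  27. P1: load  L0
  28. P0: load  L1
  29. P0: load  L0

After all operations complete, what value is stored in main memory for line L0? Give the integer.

[1] P1: load  L1 | P0:I, P1:S(40) | bus: BusRd
[2] P1: load  L1 | P0:I, P1:S(40) | bus: none
[3] P1: store L0 := 71 | P0:I, P1:M(71) | bus: BusRdX
[4] P1: load  L0 | P0:I, P1:M(71) | bus: none
[5] P1: load  L0 | P0:I, P1:M(71) | bus: none
[6] P1: store L0 := 59 | P0:I, P1:M(59) | bus: none
[7] P1: store L0 := 40 | P0:I, P1:M(40) | bus: none
[8] P0: store L0 := 32 | P0:M(32), P1:I | bus: BusRdX,Flush
[9] P0: store L0 := 95 | P0:M(95), P1:I | bus: none
[10] P1: store L0 := 97 | P0:I, P1:M(97) | bus: BusRdX,Flush
[11] P0: load  L0 | P0:S(97), P1:S(97) | bus: BusRd,Flush
[12] P1: load  L0 | P0:S(97), P1:S(97) | bus: none
[13] P1: load  L0 | P0:S(97), P1:S(97) | bus: none
[14] P1: store L0 := 94 | P0:I, P1:M(94) | bus: BusRdX
[15] P1: load  L0 | P0:I, P1:M(94) | bus: none
[16] P1: load  L0 | P0:I, P1:M(94) | bus: none
[17] P0: load  L0 | P0:S(94), P1:S(94) | bus: BusRd,Flush
[18] P0: store L0 := 45 | P0:M(45), P1:I | bus: BusRdX
[19] P0: load  L0 | P0:M(45), P1:I | bus: none
[20] P1: load  L1 | P0:I, P1:S(40) | bus: none
[21] P0: load  L1 | P0:S(40), P1:S(40) | bus: BusRd
[22] P1: store L0 := 77 | P0:I, P1:M(77) | bus: BusRdX,Flush
[23] P0: load  L0 | P0:S(77), P1:S(77) | bus: BusRd,Flush
[24] P0: store L0 := 13 | P0:M(13), P1:I | bus: BusRdX
[25] P0: store L0 := 40 | P0:M(40), P1:I | bus: none
[26] P0: store L1 := 27 | P0:M(27), P1:I | bus: BusRdX
[27] P1: load  L0 | P0:S(40), P1:S(40) | bus: BusRd,Flush
[28] P0: load  L1 | P0:M(27), P1:I | bus: none
[29] P0: load  L0 | P0:S(40), P1:S(40) | bus: none

memory[L0] = 40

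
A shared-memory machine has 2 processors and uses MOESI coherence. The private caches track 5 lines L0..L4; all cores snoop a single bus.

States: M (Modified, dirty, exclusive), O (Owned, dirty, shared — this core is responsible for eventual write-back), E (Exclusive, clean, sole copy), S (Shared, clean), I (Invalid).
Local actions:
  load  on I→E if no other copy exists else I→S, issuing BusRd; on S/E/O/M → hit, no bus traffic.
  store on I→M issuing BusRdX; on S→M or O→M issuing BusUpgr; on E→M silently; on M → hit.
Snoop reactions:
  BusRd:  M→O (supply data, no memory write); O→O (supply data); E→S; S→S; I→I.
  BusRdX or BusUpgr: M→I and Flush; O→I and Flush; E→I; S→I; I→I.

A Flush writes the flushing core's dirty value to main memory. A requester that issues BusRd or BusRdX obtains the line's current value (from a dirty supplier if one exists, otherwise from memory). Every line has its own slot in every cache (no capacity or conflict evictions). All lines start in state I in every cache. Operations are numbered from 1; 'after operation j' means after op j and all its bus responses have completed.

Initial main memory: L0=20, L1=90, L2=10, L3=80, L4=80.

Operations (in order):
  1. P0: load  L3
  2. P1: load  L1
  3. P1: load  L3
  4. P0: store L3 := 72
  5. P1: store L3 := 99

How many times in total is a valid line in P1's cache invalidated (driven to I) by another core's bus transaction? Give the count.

  op1 P0: load  L3 → E/I on L3; bus BusRd; mem=80
  op2 P1: load  L1 → I/E on L1; bus BusRd; mem=90
  op3 P1: load  L3 → S/S on L3; bus BusRd; mem=80
  op4 P0: store L3 := 72 → M/I on L3; bus BusUpgr; mem=80
  op5 P1: store L3 := 99 → I/M on L3; bus BusRdX Flush; mem=72

invalidations = 1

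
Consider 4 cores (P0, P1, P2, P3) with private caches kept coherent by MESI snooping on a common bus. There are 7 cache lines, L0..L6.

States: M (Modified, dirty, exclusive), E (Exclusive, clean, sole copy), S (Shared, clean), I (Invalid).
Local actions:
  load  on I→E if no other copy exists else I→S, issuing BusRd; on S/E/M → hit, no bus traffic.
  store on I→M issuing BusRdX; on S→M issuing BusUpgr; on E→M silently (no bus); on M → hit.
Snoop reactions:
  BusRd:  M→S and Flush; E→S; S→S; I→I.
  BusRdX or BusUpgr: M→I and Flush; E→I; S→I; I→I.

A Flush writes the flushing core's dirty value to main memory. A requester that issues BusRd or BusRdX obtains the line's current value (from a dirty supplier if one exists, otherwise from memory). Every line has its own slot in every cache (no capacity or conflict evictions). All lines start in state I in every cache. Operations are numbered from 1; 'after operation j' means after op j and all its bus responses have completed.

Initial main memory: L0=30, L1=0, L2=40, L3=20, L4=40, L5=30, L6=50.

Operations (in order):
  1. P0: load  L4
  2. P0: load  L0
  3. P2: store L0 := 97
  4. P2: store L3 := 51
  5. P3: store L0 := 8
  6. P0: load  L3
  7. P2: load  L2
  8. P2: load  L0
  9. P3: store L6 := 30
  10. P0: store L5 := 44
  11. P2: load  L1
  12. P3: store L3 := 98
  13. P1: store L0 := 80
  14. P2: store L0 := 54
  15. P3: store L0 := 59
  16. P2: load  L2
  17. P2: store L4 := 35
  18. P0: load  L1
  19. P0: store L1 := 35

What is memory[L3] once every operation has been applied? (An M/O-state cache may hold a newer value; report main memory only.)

memory[L3] = 51

[1] P0: load  L4 | P0:E(40), P1:I, P2:I, P3:I | bus: BusRd
[2] P0: load  L0 | P0:E(30), P1:I, P2:I, P3:I | bus: BusRd
[3] P2: store L0 := 97 | P0:I, P1:I, P2:M(97), P3:I | bus: BusRdX
[4] P2: store L3 := 51 | P0:I, P1:I, P2:M(51), P3:I | bus: BusRdX
[5] P3: store L0 := 8 | P0:I, P1:I, P2:I, P3:M(8) | bus: BusRdX,Flush
[6] P0: load  L3 | P0:S(51), P1:I, P2:S(51), P3:I | bus: BusRd,Flush
[7] P2: load  L2 | P0:I, P1:I, P2:E(40), P3:I | bus: BusRd
[8] P2: load  L0 | P0:I, P1:I, P2:S(8), P3:S(8) | bus: BusRd,Flush
[9] P3: store L6 := 30 | P0:I, P1:I, P2:I, P3:M(30) | bus: BusRdX
[10] P0: store L5 := 44 | P0:M(44), P1:I, P2:I, P3:I | bus: BusRdX
[11] P2: load  L1 | P0:I, P1:I, P2:E(0), P3:I | bus: BusRd
[12] P3: store L3 := 98 | P0:I, P1:I, P2:I, P3:M(98) | bus: BusRdX
[13] P1: store L0 := 80 | P0:I, P1:M(80), P2:I, P3:I | bus: BusRdX
[14] P2: store L0 := 54 | P0:I, P1:I, P2:M(54), P3:I | bus: BusRdX,Flush
[15] P3: store L0 := 59 | P0:I, P1:I, P2:I, P3:M(59) | bus: BusRdX,Flush
[16] P2: load  L2 | P0:I, P1:I, P2:E(40), P3:I | bus: none
[17] P2: store L4 := 35 | P0:I, P1:I, P2:M(35), P3:I | bus: BusRdX
[18] P0: load  L1 | P0:S(0), P1:I, P2:S(0), P3:I | bus: BusRd
[19] P0: store L1 := 35 | P0:M(35), P1:I, P2:I, P3:I | bus: BusUpgr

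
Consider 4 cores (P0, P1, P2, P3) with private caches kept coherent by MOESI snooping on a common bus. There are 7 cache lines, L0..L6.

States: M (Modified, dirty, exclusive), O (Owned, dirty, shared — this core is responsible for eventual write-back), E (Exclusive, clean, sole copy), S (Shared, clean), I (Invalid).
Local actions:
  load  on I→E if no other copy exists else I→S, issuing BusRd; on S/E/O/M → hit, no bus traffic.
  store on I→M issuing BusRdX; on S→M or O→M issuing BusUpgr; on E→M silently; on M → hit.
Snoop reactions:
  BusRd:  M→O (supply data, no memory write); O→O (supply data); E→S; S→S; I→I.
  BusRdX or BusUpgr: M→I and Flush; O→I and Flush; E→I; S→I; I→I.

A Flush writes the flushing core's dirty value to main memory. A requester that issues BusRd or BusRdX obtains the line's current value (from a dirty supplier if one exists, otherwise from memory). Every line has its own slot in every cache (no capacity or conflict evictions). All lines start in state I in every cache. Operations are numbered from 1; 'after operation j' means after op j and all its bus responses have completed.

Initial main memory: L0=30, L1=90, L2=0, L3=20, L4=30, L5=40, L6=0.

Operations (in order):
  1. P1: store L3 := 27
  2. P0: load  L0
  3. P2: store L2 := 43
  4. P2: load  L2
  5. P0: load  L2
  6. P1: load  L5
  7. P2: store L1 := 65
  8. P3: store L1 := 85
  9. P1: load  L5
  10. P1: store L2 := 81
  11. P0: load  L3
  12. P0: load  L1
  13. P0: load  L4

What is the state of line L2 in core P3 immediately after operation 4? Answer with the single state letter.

state = I

[1] P1: store L3 := 27 | P0:I, P1:M(27), P2:I, P3:I | bus: BusRdX
[2] P0: load  L0 | P0:E(30), P1:I, P2:I, P3:I | bus: BusRd
[3] P2: store L2 := 43 | P0:I, P1:I, P2:M(43), P3:I | bus: BusRdX
[4] P2: load  L2 | P0:I, P1:I, P2:M(43), P3:I | bus: none
[5] P0: load  L2 | P0:S(43), P1:I, P2:O(43), P3:I | bus: BusRd
[6] P1: load  L5 | P0:I, P1:E(40), P2:I, P3:I | bus: BusRd
[7] P2: store L1 := 65 | P0:I, P1:I, P2:M(65), P3:I | bus: BusRdX
[8] P3: store L1 := 85 | P0:I, P1:I, P2:I, P3:M(85) | bus: BusRdX,Flush
[9] P1: load  L5 | P0:I, P1:E(40), P2:I, P3:I | bus: none
[10] P1: store L2 := 81 | P0:I, P1:M(81), P2:I, P3:I | bus: BusRdX,Flush
[11] P0: load  L3 | P0:S(27), P1:O(27), P2:I, P3:I | bus: BusRd
[12] P0: load  L1 | P0:S(85), P1:I, P2:I, P3:O(85) | bus: BusRd
[13] P0: load  L4 | P0:E(30), P1:I, P2:I, P3:I | bus: BusRd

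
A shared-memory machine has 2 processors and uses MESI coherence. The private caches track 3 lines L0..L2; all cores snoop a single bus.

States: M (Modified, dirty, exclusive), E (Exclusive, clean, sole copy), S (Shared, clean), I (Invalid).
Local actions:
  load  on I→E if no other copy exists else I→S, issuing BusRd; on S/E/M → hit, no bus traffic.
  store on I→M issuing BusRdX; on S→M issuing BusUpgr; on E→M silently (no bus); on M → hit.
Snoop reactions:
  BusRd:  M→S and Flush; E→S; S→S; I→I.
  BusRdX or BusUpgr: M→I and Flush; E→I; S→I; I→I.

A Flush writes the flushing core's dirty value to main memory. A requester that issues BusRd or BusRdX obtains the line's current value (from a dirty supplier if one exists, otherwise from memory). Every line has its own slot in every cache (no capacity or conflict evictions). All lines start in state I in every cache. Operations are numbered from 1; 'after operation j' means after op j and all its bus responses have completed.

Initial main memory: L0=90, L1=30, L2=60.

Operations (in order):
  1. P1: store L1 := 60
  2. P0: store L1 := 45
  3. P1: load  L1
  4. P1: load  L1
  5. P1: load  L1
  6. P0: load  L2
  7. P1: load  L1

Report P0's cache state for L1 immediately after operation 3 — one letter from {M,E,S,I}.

state = S

1. P1: store L1 := 60  bus=[BusRdX]  L1: P0=I P1=M  mem[L1]=30
2. P0: store L1 := 45  bus=[BusRdX,Flush]  L1: P0=M P1=I  mem[L1]=60
3. P1: load  L1  bus=[BusRd,Flush]  L1: P0=S P1=S  mem[L1]=45
4. P1: load  L1  bus=[-]  L1: P0=S P1=S  mem[L1]=45
5. P1: load  L1  bus=[-]  L1: P0=S P1=S  mem[L1]=45
6. P0: load  L2  bus=[BusRd]  L2: P0=E P1=I  mem[L2]=60
7. P1: load  L1  bus=[-]  L1: P0=S P1=S  mem[L1]=45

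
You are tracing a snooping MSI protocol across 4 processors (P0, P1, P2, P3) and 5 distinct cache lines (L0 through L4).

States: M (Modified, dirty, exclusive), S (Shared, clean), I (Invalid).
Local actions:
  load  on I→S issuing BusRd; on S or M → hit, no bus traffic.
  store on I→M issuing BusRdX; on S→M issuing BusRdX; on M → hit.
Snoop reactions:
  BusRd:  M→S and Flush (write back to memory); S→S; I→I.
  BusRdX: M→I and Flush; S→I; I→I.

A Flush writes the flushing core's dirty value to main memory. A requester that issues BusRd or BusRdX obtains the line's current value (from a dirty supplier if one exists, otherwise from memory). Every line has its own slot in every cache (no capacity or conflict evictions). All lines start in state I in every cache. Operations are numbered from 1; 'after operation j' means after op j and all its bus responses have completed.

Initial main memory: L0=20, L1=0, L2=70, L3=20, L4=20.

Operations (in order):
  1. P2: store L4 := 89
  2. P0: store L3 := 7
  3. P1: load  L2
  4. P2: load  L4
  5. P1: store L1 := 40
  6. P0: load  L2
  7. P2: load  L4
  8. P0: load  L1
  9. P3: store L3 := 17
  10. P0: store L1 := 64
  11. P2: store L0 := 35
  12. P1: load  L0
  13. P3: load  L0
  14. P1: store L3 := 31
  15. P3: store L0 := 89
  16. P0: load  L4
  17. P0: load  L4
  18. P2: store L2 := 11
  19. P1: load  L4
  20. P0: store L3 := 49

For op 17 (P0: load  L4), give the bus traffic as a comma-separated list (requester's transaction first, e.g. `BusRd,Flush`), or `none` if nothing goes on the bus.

  op1 P2: store L4 := 89 → I/I/M/I on L4; bus BusRdX; mem=20
  op2 P0: store L3 := 7 → M/I/I/I on L3; bus BusRdX; mem=20
  op3 P1: load  L2 → I/S/I/I on L2; bus BusRd; mem=70
  op4 P2: load  L4 → I/I/M/I on L4; bus (none); mem=20
  op5 P1: store L1 := 40 → I/M/I/I on L1; bus BusRdX; mem=0
  op6 P0: load  L2 → S/S/I/I on L2; bus BusRd; mem=70
  op7 P2: load  L4 → I/I/M/I on L4; bus (none); mem=20
  op8 P0: load  L1 → S/S/I/I on L1; bus BusRd Flush; mem=40
  op9 P3: store L3 := 17 → I/I/I/M on L3; bus BusRdX Flush; mem=7
  op10 P0: store L1 := 64 → M/I/I/I on L1; bus BusRdX; mem=40
  op11 P2: store L0 := 35 → I/I/M/I on L0; bus BusRdX; mem=20
  op12 P1: load  L0 → I/S/S/I on L0; bus BusRd Flush; mem=35
  op13 P3: load  L0 → I/S/S/S on L0; bus BusRd; mem=35
  op14 P1: store L3 := 31 → I/M/I/I on L3; bus BusRdX Flush; mem=17
  op15 P3: store L0 := 89 → I/I/I/M on L0; bus BusRdX; mem=35
  op16 P0: load  L4 → S/I/S/I on L4; bus BusRd Flush; mem=89
  op17 P0: load  L4 → S/I/S/I on L4; bus (none); mem=89
  op18 P2: store L2 := 11 → I/I/M/I on L2; bus BusRdX; mem=70
  op19 P1: load  L4 → S/S/S/I on L4; bus BusRd; mem=89
  op20 P0: store L3 := 49 → M/I/I/I on L3; bus BusRdX Flush; mem=31

bus = none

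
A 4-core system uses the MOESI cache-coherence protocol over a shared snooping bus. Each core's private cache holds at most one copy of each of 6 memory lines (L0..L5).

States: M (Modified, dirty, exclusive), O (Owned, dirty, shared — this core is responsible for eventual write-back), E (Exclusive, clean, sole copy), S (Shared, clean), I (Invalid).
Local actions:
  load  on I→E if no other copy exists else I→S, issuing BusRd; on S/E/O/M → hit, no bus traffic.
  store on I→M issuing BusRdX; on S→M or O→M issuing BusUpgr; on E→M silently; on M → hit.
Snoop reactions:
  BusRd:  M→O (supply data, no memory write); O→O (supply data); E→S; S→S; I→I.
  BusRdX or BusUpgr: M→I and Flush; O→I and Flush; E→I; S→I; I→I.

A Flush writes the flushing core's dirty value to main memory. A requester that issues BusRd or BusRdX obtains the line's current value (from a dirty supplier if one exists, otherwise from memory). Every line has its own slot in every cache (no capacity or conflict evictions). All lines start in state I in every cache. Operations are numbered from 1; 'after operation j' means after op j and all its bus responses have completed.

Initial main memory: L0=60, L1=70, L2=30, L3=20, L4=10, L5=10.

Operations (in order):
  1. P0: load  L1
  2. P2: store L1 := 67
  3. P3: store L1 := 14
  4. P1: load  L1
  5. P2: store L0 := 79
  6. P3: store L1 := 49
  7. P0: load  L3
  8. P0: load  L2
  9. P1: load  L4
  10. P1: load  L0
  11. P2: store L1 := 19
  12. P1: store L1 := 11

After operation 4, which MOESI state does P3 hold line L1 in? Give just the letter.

state = O

  op1 P0: load  L1 → E/I/I/I on L1; bus BusRd; mem=70
  op2 P2: store L1 := 67 → I/I/M/I on L1; bus BusRdX; mem=70
  op3 P3: store L1 := 14 → I/I/I/M on L1; bus BusRdX Flush; mem=67
  op4 P1: load  L1 → I/S/I/O on L1; bus BusRd; mem=67
  op5 P2: store L0 := 79 → I/I/M/I on L0; bus BusRdX; mem=60
  op6 P3: store L1 := 49 → I/I/I/M on L1; bus BusUpgr; mem=67
  op7 P0: load  L3 → E/I/I/I on L3; bus BusRd; mem=20
  op8 P0: load  L2 → E/I/I/I on L2; bus BusRd; mem=30
  op9 P1: load  L4 → I/E/I/I on L4; bus BusRd; mem=10
  op10 P1: load  L0 → I/S/O/I on L0; bus BusRd; mem=60
  op11 P2: store L1 := 19 → I/I/M/I on L1; bus BusRdX Flush; mem=49
  op12 P1: store L1 := 11 → I/M/I/I on L1; bus BusRdX Flush; mem=19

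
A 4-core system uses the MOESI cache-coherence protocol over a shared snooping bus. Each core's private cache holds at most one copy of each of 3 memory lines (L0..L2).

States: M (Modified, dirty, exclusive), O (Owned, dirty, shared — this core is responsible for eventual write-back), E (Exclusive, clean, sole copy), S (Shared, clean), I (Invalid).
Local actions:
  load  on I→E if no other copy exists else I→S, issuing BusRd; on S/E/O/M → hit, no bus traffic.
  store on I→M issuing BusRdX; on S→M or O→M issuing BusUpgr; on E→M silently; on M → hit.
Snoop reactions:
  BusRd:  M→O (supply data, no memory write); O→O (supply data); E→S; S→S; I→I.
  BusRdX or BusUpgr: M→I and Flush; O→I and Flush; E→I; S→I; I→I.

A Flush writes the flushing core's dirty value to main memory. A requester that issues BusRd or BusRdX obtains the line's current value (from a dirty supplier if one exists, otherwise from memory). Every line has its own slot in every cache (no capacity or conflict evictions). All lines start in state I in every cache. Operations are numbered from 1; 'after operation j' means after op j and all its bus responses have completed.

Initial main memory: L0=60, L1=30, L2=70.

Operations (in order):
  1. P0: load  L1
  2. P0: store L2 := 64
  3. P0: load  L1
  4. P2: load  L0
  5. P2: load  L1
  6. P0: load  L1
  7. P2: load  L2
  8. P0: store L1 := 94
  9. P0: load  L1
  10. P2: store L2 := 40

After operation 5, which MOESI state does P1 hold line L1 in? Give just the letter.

[1] P0: load  L1 | P0:E(30), P1:I, P2:I, P3:I | bus: BusRd
[2] P0: store L2 := 64 | P0:M(64), P1:I, P2:I, P3:I | bus: BusRdX
[3] P0: load  L1 | P0:E(30), P1:I, P2:I, P3:I | bus: none
[4] P2: load  L0 | P0:I, P1:I, P2:E(60), P3:I | bus: BusRd
[5] P2: load  L1 | P0:S(30), P1:I, P2:S(30), P3:I | bus: BusRd
[6] P0: load  L1 | P0:S(30), P1:I, P2:S(30), P3:I | bus: none
[7] P2: load  L2 | P0:O(64), P1:I, P2:S(64), P3:I | bus: BusRd
[8] P0: store L1 := 94 | P0:M(94), P1:I, P2:I, P3:I | bus: BusUpgr
[9] P0: load  L1 | P0:M(94), P1:I, P2:I, P3:I | bus: none
[10] P2: store L2 := 40 | P0:I, P1:I, P2:M(40), P3:I | bus: BusUpgr,Flush

state = I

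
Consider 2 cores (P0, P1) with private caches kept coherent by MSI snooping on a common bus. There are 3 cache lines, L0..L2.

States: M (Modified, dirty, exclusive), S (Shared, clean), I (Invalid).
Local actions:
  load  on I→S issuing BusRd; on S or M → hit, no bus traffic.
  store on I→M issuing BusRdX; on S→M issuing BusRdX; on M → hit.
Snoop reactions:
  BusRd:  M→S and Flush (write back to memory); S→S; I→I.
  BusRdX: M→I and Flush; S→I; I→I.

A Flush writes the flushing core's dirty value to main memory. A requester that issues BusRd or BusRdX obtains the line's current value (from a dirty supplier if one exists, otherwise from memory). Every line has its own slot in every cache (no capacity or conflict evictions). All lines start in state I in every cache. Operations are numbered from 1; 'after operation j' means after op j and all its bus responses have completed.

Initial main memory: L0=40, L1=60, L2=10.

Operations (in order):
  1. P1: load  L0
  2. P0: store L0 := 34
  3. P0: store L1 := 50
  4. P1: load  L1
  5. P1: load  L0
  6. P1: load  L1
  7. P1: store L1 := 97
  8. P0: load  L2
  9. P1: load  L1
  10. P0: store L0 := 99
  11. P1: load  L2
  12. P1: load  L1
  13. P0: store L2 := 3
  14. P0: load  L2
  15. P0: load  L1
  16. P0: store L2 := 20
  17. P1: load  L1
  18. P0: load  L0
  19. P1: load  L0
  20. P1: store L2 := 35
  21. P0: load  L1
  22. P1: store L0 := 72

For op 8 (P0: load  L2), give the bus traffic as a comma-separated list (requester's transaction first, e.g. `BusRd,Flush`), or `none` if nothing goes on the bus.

[1] P1: load  L0 | P0:I, P1:S(40) | bus: BusRd
[2] P0: store L0 := 34 | P0:M(34), P1:I | bus: BusRdX
[3] P0: store L1 := 50 | P0:M(50), P1:I | bus: BusRdX
[4] P1: load  L1 | P0:S(50), P1:S(50) | bus: BusRd,Flush
[5] P1: load  L0 | P0:S(34), P1:S(34) | bus: BusRd,Flush
[6] P1: load  L1 | P0:S(50), P1:S(50) | bus: none
[7] P1: store L1 := 97 | P0:I, P1:M(97) | bus: BusRdX
[8] P0: load  L2 | P0:S(10), P1:I | bus: BusRd
[9] P1: load  L1 | P0:I, P1:M(97) | bus: none
[10] P0: store L0 := 99 | P0:M(99), P1:I | bus: BusRdX
[11] P1: load  L2 | P0:S(10), P1:S(10) | bus: BusRd
[12] P1: load  L1 | P0:I, P1:M(97) | bus: none
[13] P0: store L2 := 3 | P0:M(3), P1:I | bus: BusRdX
[14] P0: load  L2 | P0:M(3), P1:I | bus: none
[15] P0: load  L1 | P0:S(97), P1:S(97) | bus: BusRd,Flush
[16] P0: store L2 := 20 | P0:M(20), P1:I | bus: none
[17] P1: load  L1 | P0:S(97), P1:S(97) | bus: none
[18] P0: load  L0 | P0:M(99), P1:I | bus: none
[19] P1: load  L0 | P0:S(99), P1:S(99) | bus: BusRd,Flush
[20] P1: store L2 := 35 | P0:I, P1:M(35) | bus: BusRdX,Flush
[21] P0: load  L1 | P0:S(97), P1:S(97) | bus: none
[22] P1: store L0 := 72 | P0:I, P1:M(72) | bus: BusRdX

bus = BusRd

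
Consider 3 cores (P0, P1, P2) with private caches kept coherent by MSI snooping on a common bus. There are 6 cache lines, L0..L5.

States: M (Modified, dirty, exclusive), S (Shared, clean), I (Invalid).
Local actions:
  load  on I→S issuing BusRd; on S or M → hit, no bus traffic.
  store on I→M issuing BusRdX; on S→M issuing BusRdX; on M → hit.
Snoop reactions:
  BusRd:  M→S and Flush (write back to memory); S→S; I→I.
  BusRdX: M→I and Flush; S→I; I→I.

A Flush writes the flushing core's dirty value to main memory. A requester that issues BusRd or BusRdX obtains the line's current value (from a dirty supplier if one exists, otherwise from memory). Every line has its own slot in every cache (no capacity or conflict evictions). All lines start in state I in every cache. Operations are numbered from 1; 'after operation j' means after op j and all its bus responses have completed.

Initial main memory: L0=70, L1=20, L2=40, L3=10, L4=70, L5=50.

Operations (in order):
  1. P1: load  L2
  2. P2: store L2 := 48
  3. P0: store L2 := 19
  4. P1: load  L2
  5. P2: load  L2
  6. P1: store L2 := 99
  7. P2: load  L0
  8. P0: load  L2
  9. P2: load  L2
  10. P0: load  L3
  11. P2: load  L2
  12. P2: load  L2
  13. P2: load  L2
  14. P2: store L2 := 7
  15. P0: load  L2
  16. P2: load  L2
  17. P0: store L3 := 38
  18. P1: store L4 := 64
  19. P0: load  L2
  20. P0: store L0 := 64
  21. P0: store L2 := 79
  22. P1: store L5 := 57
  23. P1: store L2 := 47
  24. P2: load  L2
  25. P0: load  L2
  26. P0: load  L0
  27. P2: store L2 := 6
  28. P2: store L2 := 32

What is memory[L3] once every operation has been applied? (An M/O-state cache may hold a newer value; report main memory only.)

[1] P1: load  L2 | P0:I, P1:S(40), P2:I | bus: BusRd
[2] P2: store L2 := 48 | P0:I, P1:I, P2:M(48) | bus: BusRdX
[3] P0: store L2 := 19 | P0:M(19), P1:I, P2:I | bus: BusRdX,Flush
[4] P1: load  L2 | P0:S(19), P1:S(19), P2:I | bus: BusRd,Flush
[5] P2: load  L2 | P0:S(19), P1:S(19), P2:S(19) | bus: BusRd
[6] P1: store L2 := 99 | P0:I, P1:M(99), P2:I | bus: BusRdX
[7] P2: load  L0 | P0:I, P1:I, P2:S(70) | bus: BusRd
[8] P0: load  L2 | P0:S(99), P1:S(99), P2:I | bus: BusRd,Flush
[9] P2: load  L2 | P0:S(99), P1:S(99), P2:S(99) | bus: BusRd
[10] P0: load  L3 | P0:S(10), P1:I, P2:I | bus: BusRd
[11] P2: load  L2 | P0:S(99), P1:S(99), P2:S(99) | bus: none
[12] P2: load  L2 | P0:S(99), P1:S(99), P2:S(99) | bus: none
[13] P2: load  L2 | P0:S(99), P1:S(99), P2:S(99) | bus: none
[14] P2: store L2 := 7 | P0:I, P1:I, P2:M(7) | bus: BusRdX
[15] P0: load  L2 | P0:S(7), P1:I, P2:S(7) | bus: BusRd,Flush
[16] P2: load  L2 | P0:S(7), P1:I, P2:S(7) | bus: none
[17] P0: store L3 := 38 | P0:M(38), P1:I, P2:I | bus: BusRdX
[18] P1: store L4 := 64 | P0:I, P1:M(64), P2:I | bus: BusRdX
[19] P0: load  L2 | P0:S(7), P1:I, P2:S(7) | bus: none
[20] P0: store L0 := 64 | P0:M(64), P1:I, P2:I | bus: BusRdX
[21] P0: store L2 := 79 | P0:M(79), P1:I, P2:I | bus: BusRdX
[22] P1: store L5 := 57 | P0:I, P1:M(57), P2:I | bus: BusRdX
[23] P1: store L2 := 47 | P0:I, P1:M(47), P2:I | bus: BusRdX,Flush
[24] P2: load  L2 | P0:I, P1:S(47), P2:S(47) | bus: BusRd,Flush
[25] P0: load  L2 | P0:S(47), P1:S(47), P2:S(47) | bus: BusRd
[26] P0: load  L0 | P0:M(64), P1:I, P2:I | bus: none
[27] P2: store L2 := 6 | P0:I, P1:I, P2:M(6) | bus: BusRdX
[28] P2: store L2 := 32 | P0:I, P1:I, P2:M(32) | bus: none

memory[L3] = 10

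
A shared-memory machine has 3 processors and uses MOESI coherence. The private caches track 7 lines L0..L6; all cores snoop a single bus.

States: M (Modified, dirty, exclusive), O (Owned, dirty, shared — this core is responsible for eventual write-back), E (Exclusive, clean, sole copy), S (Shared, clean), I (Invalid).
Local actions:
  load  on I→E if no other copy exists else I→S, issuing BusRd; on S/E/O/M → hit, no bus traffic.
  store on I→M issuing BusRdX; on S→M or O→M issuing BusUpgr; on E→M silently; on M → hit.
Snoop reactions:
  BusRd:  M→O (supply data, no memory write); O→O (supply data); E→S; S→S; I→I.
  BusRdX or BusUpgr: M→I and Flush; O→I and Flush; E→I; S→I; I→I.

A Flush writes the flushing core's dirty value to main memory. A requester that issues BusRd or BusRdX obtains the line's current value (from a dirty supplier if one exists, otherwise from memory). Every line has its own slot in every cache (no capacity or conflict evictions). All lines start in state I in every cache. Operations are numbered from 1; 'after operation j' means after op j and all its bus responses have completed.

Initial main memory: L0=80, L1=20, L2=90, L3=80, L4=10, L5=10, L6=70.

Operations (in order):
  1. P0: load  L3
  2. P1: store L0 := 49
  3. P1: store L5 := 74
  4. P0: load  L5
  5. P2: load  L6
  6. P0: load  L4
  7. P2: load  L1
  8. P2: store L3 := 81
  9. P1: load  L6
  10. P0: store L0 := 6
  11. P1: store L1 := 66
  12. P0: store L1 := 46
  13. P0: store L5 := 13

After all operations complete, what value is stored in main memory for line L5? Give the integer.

memory[L5] = 74

1. P0: load  L3  bus=[BusRd]  L3: P0=E P1=I P2=I  mem[L3]=80
2. P1: store L0 := 49  bus=[BusRdX]  L0: P0=I P1=M P2=I  mem[L0]=80
3. P1: store L5 := 74  bus=[BusRdX]  L5: P0=I P1=M P2=I  mem[L5]=10
4. P0: load  L5  bus=[BusRd]  L5: P0=S P1=O P2=I  mem[L5]=10
5. P2: load  L6  bus=[BusRd]  L6: P0=I P1=I P2=E  mem[L6]=70
6. P0: load  L4  bus=[BusRd]  L4: P0=E P1=I P2=I  mem[L4]=10
7. P2: load  L1  bus=[BusRd]  L1: P0=I P1=I P2=E  mem[L1]=20
8. P2: store L3 := 81  bus=[BusRdX]  L3: P0=I P1=I P2=M  mem[L3]=80
9. P1: load  L6  bus=[BusRd]  L6: P0=I P1=S P2=S  mem[L6]=70
10. P0: store L0 := 6  bus=[BusRdX,Flush]  L0: P0=M P1=I P2=I  mem[L0]=49
11. P1: store L1 := 66  bus=[BusRdX]  L1: P0=I P1=M P2=I  mem[L1]=20
12. P0: store L1 := 46  bus=[BusRdX,Flush]  L1: P0=M P1=I P2=I  mem[L1]=66
13. P0: store L5 := 13  bus=[BusUpgr,Flush]  L5: P0=M P1=I P2=I  mem[L5]=74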